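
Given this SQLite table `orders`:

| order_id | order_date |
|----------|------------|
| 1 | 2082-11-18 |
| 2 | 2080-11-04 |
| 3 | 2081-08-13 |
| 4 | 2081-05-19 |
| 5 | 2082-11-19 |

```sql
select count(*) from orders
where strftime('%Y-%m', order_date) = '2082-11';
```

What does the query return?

Rows with year-month 2082-11: 2082-11-18, 2082-11-19 → 2.

2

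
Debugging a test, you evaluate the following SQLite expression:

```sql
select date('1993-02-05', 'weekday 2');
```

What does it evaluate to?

`weekday 2` advances to the next Tuesday; 1993-02-05 is a Friday, so it moves forward to 1993-02-09.

1993-02-09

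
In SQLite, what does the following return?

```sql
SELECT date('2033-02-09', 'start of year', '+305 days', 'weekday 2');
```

2033-11-08

`start of year` rewinds 2033-02-09 to 2033-01-01.
Applying '+305 days' to 2033-01-01: counting 305 days forward gives 2033-11-02.
`weekday 2` advances to the next Tuesday; 2033-11-02 is a Wednesday, so it moves forward to 2033-11-08.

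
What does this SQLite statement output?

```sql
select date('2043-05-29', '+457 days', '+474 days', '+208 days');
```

2046-07-11

Applying '+457 days' to 2043-05-29: counting 457 days forward gives 2044-08-28.
Applying '+474 days' to 2044-08-28: counting 474 days forward gives 2045-12-15.
Applying '+208 days' to 2045-12-15: counting 208 days forward gives 2046-07-11.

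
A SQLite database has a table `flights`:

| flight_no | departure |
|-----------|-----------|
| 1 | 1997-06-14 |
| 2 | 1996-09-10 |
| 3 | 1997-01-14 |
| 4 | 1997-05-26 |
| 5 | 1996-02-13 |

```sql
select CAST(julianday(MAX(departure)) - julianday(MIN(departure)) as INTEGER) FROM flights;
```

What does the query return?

487

MIN = 1996-02-13, MAX = 1997-06-14.
16 days remain in February 1996 after the 13th (29 − 13).
Full months from March 1996 through May 1997 contribute their day counts.
Then 14 days into June 1997.
Total: 16 + 31 + 30 + 31 + 30 + 31 + 31 + 30 + 31 + 30 + 31 + 31 + 28 + 31 + 30 + 31 + 14 = 487.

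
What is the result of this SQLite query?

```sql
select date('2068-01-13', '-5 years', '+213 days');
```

Adding -5 years to 2068-01-13 gives 2063-01-13.
Applying '+213 days' to 2063-01-13: counting 213 days forward gives 2063-08-14.

2063-08-14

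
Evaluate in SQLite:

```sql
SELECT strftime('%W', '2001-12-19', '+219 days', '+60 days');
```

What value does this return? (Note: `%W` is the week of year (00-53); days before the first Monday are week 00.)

38

First apply '+219 days', '+60 days': 2001-12-19 → 2002-09-24.
2002-09-24 is a Tuesday. SQLite's %W counts Mondays since the year started; the result is 38.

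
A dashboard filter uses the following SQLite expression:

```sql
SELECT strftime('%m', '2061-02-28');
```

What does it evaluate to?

02

`%m` extracts the 2-digit month (01-12): 02.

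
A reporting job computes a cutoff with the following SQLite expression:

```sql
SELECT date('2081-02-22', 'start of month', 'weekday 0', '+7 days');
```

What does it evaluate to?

`start of month` rewinds 2081-02-22 to 2081-02-01.
`weekday 0` advances to the next Sunday; 2081-02-01 is a Saturday, so it moves forward to 2081-02-02.
Advancing 7 more days within February lands on 2081-02-09.

2081-02-09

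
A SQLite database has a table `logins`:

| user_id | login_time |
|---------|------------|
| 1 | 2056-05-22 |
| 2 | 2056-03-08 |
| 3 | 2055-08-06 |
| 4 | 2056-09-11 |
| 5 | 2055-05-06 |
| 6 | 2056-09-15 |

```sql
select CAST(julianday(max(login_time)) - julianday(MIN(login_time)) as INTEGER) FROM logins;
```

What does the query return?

498

MIN = 2055-05-06, MAX = 2056-09-15.
25 days remain in May 2055 after the 6th (31 − 6).
Full months from June 2055 through August 2056 contribute their day counts.
Then 15 days into September 2056.
Total: 25 + 30 + 31 + 31 + 30 + 31 + 30 + 31 + 31 + 29 + 31 + 30 + 31 + 30 + 31 + 31 + 15 = 498.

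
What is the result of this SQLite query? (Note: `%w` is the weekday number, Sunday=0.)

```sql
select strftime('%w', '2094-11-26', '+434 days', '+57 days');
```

First apply '+434 days', '+57 days': 2094-11-26 → 2096-03-31.
2096-03-31 is a Saturday; with Sunday=0 that is 6.

6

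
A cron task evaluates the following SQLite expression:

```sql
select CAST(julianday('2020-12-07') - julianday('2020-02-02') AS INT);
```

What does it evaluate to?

27 days remain in February 2020 after the 2nd (29 − 2).
Full months from March 2020 through November 2020 contribute their day counts.
Then 7 days into December 2020.
Total: 27 + 31 + 30 + 31 + 30 + 31 + 31 + 30 + 31 + 30 + 7 = 309.

309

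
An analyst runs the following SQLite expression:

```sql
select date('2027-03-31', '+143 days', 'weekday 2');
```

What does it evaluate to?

Applying '+143 days' to 2027-03-31: counting 143 days forward gives 2027-08-21.
`weekday 2` advances to the next Tuesday; 2027-08-21 is a Saturday, so it moves forward to 2027-08-24.

2027-08-24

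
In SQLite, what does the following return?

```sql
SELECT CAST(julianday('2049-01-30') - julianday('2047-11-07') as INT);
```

450

23 days remain in November 2047 after the 7th (30 − 7).
Full months from December 2047 through December 2048 contribute their day counts.
Then 30 days into January 2049.
Total: 23 + 31 + 31 + 29 + 31 + 30 + 31 + 30 + 31 + 31 + 30 + 31 + 30 + 31 + 30 = 450.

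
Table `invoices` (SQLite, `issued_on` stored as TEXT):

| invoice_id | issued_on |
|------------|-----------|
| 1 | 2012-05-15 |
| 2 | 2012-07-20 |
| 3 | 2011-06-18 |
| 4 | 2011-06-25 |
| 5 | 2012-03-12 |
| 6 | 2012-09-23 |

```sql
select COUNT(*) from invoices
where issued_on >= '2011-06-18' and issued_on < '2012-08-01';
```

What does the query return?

Rows in [2011-06-18, 2012-08-01): 2012-05-15, 2012-07-20, 2011-06-18, 2011-06-25, 2012-03-12 → 5 rows.

5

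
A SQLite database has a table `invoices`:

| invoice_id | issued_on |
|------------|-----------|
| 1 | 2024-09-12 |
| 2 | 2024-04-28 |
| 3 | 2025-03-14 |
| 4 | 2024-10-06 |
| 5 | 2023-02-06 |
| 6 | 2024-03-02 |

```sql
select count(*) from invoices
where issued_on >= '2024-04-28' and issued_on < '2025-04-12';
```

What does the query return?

4

Rows in [2024-04-28, 2025-04-12): 2024-09-12, 2024-04-28, 2025-03-14, 2024-10-06 → 4 rows.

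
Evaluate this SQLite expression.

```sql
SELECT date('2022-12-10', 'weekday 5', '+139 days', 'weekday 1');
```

`weekday 5` advances to the next Friday; 2022-12-10 is a Saturday, so it moves forward to 2022-12-16.
Applying '+139 days' to 2022-12-16: counting 139 days forward gives 2023-05-04.
`weekday 1` advances to the next Monday; 2023-05-04 is a Thursday, so it moves forward to 2023-05-08.

2023-05-08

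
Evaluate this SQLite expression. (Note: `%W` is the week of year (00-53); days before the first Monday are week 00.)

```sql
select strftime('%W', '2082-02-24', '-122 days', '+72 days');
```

First apply '-122 days', '+72 days': 2082-02-24 → 2082-01-05.
2082-01-05 is a Monday. SQLite's %W counts Mondays since the year started; the result is 01.

01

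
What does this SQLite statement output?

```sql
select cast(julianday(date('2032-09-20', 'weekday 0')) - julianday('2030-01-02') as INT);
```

998

`weekday 0` advances to the next Sunday; 2032-09-20 is a Monday, so it moves forward to 2032-09-26.
29 days remain in January 2030 after the 2nd (31 − 2).
Full months from February 2030 through August 2032 contribute their day counts.
Then 26 days into September 2032.
Total: 29 + 28 + 31 + 30 + 31 + 30 + 31 + 31 + 30 + 31 + 30 + 31 + 31 + 28 + 31 + 30 + 31 + 30 + 31 + 31 + 30 + 31 + 30 + 31 + 31 + 29 + 31 + 30 + 31 + 30 + 31 + 31 + 26 = 998.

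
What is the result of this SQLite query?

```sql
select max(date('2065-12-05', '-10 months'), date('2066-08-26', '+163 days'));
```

date('2065-12-05', '-10 months') → 2065-02-05.
date('2066-08-26', '+163 days') → 2067-02-05.
Later of the two is 2067-02-05.

2067-02-05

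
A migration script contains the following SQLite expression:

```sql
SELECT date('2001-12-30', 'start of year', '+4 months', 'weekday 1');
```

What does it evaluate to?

`start of year` rewinds 2001-12-30 to 2001-01-01.
Adding +4 months to 2001-01-01 gives 2001-05-01.
`weekday 1` advances to the next Monday; 2001-05-01 is a Tuesday, so it moves forward to 2001-05-07.

2001-05-07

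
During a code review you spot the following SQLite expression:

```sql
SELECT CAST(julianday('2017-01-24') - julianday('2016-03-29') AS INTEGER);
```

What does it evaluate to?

301

2 days remain in March 2016 after the 29th (31 − 29).
Full months from April 2016 through December 2016 contribute their day counts.
Then 24 days into January 2017.
Total: 2 + 30 + 31 + 30 + 31 + 31 + 30 + 31 + 30 + 31 + 24 = 301.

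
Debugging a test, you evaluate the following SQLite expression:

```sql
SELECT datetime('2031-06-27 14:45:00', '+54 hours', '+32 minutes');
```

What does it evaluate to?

2031-06-29 21:17:00

+54 hours from 2031-06-27 14:45:00 is 2031-06-29 20:45:00 (crosses midnight).
+32 minutes from 2031-06-29 20:45:00 is 2031-06-29 21:17:00.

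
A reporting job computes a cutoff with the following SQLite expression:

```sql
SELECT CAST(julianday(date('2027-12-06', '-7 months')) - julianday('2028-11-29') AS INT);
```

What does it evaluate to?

-573

Adding -7 months to 2027-12-06 gives 2027-05-06.
25 days remain in May 2027 after the 6th (31 − 6).
Full months from June 2027 through October 2028 contribute their day counts.
Then 29 days into November 2028.
Total: 25 + 30 + 31 + 31 + 30 + 31 + 30 + 31 + 31 + 29 + 31 + 30 + 31 + 30 + 31 + 31 + 30 + 31 + 29 = 573.
The subtraction is earlier − later, so the result is −573 → -573.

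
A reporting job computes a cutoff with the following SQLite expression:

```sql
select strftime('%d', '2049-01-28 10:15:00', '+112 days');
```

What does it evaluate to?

First apply '+112 days': 2049-01-28 10:15:00 → 2049-05-20 10:15:00.
`%d` extracts the 2-digit day of month: 20.

20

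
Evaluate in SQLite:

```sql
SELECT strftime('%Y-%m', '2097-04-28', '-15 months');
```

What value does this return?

First apply '-15 months': 2097-04-28 → 2096-01-28.
`%Y-%m` extracts the year-month: 2096-01.

2096-01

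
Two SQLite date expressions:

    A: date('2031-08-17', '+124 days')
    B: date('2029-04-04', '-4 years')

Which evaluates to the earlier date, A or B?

B

A = 2031-12-19.
B = 2025-04-04.
B is earlier.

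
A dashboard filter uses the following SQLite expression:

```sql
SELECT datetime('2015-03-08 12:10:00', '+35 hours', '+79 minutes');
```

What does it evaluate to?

+35 hours from 2015-03-08 12:10:00 is 2015-03-09 23:10:00 (crosses midnight).
79 minutes = 1h 19m; +79 minutes from 2015-03-09 23:10:00 is 2015-03-10 00:29:00 (crosses midnight).

2015-03-10 00:29:00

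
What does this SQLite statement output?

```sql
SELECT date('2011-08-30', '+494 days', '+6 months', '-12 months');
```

Applying '+494 days' to 2011-08-30: counting 494 days forward gives 2013-01-05.
Adding +6 months to 2013-01-05 gives 2013-07-05.
Adding -12 months to 2013-07-05 gives 2012-07-05.

2012-07-05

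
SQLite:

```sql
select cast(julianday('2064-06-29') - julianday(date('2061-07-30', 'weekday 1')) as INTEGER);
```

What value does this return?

1063

`weekday 1` advances to the next Monday; 2061-07-30 is a Saturday, so it moves forward to 2061-08-01.
30 days remain in August 2061 after the 1st (31 − 1).
Full months from September 2061 through May 2064 contribute their day counts.
Then 29 days into June 2064.
Total: 30 + 30 + 31 + 30 + 31 + 31 + 28 + 31 + 30 + 31 + 30 + 31 + 31 + 30 + 31 + 30 + 31 + 31 + 28 + 31 + 30 + 31 + 30 + 31 + 31 + 30 + 31 + 30 + 31 + 31 + 29 + 31 + 30 + 31 + 29 = 1063.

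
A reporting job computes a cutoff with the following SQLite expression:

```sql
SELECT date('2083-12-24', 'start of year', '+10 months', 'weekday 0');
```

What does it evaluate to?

`start of year` rewinds 2083-12-24 to 2083-01-01.
Adding +10 months to 2083-01-01 gives 2083-11-01.
`weekday 0` advances to the next Sunday; 2083-11-01 is a Monday, so it moves forward to 2083-11-07.

2083-11-07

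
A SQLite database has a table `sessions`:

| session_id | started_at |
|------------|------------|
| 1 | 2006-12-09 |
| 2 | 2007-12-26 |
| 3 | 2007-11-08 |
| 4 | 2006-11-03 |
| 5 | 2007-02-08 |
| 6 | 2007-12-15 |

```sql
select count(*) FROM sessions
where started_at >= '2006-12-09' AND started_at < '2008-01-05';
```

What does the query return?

Rows in [2006-12-09, 2008-01-05): 2006-12-09, 2007-12-26, 2007-11-08, 2007-02-08, 2007-12-15 → 5 rows.

5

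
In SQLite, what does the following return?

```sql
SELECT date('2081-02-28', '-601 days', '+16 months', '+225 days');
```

2081-06-21

Applying '-601 days' to 2081-02-28: counting 601 days back gives 2079-07-08.
Adding +16 months to 2079-07-08 gives 2080-11-08.
Applying '+225 days' to 2080-11-08: counting 225 days forward gives 2081-06-21.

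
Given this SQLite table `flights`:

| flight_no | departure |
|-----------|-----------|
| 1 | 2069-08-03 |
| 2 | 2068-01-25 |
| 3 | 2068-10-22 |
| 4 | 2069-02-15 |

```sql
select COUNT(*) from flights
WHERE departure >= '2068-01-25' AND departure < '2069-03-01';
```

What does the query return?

3

Rows in [2068-01-25, 2069-03-01): 2068-01-25, 2068-10-22, 2069-02-15 → 3 rows.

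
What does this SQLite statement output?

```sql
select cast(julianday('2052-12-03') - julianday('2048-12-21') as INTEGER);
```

1443

10 days remain in December 2048 after the 21st (31 − 21).
Full months from January 2049 through November 2052 contribute their day counts.
Then 3 days into December 2052.
Total: 10 + 31 + 28 + 31 + 30 + 31 + 30 + 31 + 31 + 30 + 31 + 30 + 31 + 31 + 28 + 31 + 30 + 31 + 30 + 31 + 31 + 30 + 31 + 30 + 31 + 31 + 28 + 31 + 30 + 31 + 30 + 31 + 31 + 30 + 31 + 30 + 31 + 31 + 29 + 31 + 30 + 31 + 30 + 31 + 31 + 30 + 31 + 30 + 3 = 1443.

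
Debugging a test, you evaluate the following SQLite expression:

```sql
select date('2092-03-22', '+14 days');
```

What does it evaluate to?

2092-04-05

March 2092 has 31 days; 9 remain after the 22nd, so 10 days reach 2092-04-01.
Advancing 4 more days within April lands on 2092-04-05.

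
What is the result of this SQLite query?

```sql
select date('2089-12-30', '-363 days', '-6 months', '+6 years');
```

2094-07-01

Applying '-363 days' to 2089-12-30: counting 363 days back gives 2089-01-01.
Adding -6 months to 2089-01-01 gives 2088-07-01.
Adding +6 years to 2088-07-01 gives 2094-07-01.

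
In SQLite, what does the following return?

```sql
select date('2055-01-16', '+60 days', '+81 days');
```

Applying '+60 days' to 2055-01-16: counting 60 days forward gives 2055-03-17.
Applying '+81 days' to 2055-03-17: counting 81 days forward gives 2055-06-06.

2055-06-06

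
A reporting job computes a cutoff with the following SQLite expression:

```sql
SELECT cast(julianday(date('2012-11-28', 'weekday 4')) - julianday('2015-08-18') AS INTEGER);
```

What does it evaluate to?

-992

`weekday 4` advances to the next Thursday; 2012-11-28 is a Wednesday, so it moves forward to 2012-11-29.
1 day remains in November 2012 after the 29th (30 − 29).
Full months from December 2012 through July 2015 contribute their day counts.
Then 18 days into August 2015.
Total: 1 + 31 + 31 + 28 + 31 + 30 + 31 + 30 + 31 + 31 + 30 + 31 + 30 + 31 + 31 + 28 + 31 + 30 + 31 + 30 + 31 + 31 + 30 + 31 + 30 + 31 + 31 + 28 + 31 + 30 + 31 + 30 + 31 + 18 = 992.
The subtraction is earlier − later, so the result is −992 → -992.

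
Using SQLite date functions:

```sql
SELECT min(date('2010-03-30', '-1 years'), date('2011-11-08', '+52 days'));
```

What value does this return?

date('2010-03-30', '-1 years') → 2009-03-30.
date('2011-11-08', '+52 days') → 2011-12-30.
Earlier of the two is 2009-03-30.

2009-03-30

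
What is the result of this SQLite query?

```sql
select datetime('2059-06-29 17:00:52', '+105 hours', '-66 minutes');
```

2059-07-04 00:54:52

+105 hours from 2059-06-29 17:00:52 is 2059-07-04 02:00:52 (crosses midnight).
66 minutes = 1h 6m; -66 minutes from 2059-07-04 02:00:52 is 2059-07-04 00:54:52.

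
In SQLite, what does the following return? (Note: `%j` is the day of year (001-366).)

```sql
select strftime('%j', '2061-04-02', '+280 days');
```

007

First apply '+280 days': 2061-04-02 → 2062-01-07.
Day-of-year for 2062-01-07: days since 2062-01-01 inclusive = 7, zero-padded to 007.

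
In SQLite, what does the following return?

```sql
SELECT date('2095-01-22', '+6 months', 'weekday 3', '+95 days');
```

2095-10-30

Adding +6 months to 2095-01-22 gives 2095-07-22.
`weekday 3` advances to the next Wednesday; 2095-07-22 is a Friday, so it moves forward to 2095-07-27.
Applying '+95 days' to 2095-07-27: counting 95 days forward gives 2095-10-30.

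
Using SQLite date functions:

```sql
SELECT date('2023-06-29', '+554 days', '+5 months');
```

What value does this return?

Applying '+554 days' to 2023-06-29: counting 554 days forward gives 2025-01-03.
Adding +5 months to 2025-01-03 gives 2025-06-03.

2025-06-03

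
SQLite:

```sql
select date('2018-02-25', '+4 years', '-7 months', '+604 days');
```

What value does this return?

2023-03-21

Adding +4 years to 2018-02-25 gives 2022-02-25.
Adding -7 months to 2022-02-25 gives 2021-07-25.
Applying '+604 days' to 2021-07-25: counting 604 days forward gives 2023-03-21.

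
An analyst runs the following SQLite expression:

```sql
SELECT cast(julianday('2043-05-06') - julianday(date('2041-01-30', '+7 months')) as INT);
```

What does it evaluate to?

Adding +7 months to 2041-01-30 gives 2041-08-30.
1 day remains in August 2041 after the 30th (31 − 30).
Full months from September 2041 through April 2043 contribute their day counts.
Then 6 days into May 2043.
Total: 1 + 30 + 31 + 30 + 31 + 31 + 28 + 31 + 30 + 31 + 30 + 31 + 31 + 30 + 31 + 30 + 31 + 31 + 28 + 31 + 30 + 6 = 614.

614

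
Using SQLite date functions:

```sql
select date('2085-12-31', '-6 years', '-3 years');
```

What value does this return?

2076-12-31

Adding -6 years to 2085-12-31 gives 2079-12-31.
Adding -3 years to 2079-12-31 gives 2076-12-31.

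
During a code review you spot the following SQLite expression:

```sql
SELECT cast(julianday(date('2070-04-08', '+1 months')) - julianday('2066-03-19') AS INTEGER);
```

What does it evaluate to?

Adding +1 month to 2070-04-08 gives 2070-05-08.
12 days remain in March 2066 after the 19th (31 − 19).
Full months from April 2066 through April 2070 contribute their day counts.
Then 8 days into May 2070.
Total: 12 + 30 + 31 + 30 + 31 + 31 + 30 + 31 + 30 + 31 + 31 + 28 + 31 + 30 + 31 + 30 + 31 + 31 + 30 + 31 + 30 + 31 + 31 + 29 + 31 + 30 + 31 + 30 + 31 + 31 + 30 + 31 + 30 + 31 + 31 + 28 + 31 + 30 + 31 + 30 + 31 + 31 + 30 + 31 + 30 + 31 + 31 + 28 + 31 + 30 + 8 = 1511.

1511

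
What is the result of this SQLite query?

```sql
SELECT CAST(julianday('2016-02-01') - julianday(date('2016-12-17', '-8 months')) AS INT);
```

Adding -8 months to 2016-12-17 gives 2016-04-17.
28 days remain in February 2016 after the 1st (29 − 1).
March 2016: 31 days.
Then 17 days into April 2016.
Total: 28 + 31 + 17 = 76.
The subtraction is earlier − later, so the result is −76 → -76.

-76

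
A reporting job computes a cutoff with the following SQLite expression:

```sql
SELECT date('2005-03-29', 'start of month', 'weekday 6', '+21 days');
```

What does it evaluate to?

2005-03-26

`start of month` rewinds 2005-03-29 to 2005-03-01.
`weekday 6` advances to the next Saturday; 2005-03-01 is a Tuesday, so it moves forward to 2005-03-05.
Advancing 21 more days within March lands on 2005-03-26.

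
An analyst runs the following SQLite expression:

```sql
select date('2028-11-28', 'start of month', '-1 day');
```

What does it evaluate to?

`start of month` rewinds 2028-11-28 to 2028-11-01.
Going back 1 day from 2028-11-01 reaches 2028-10-31 (last day of October, 31 days).

2028-10-31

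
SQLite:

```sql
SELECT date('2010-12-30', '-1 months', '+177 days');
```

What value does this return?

Adding -1 month to 2010-12-30 gives 2010-11-30.
Applying '+177 days' to 2010-11-30: counting 177 days forward gives 2011-05-26.

2011-05-26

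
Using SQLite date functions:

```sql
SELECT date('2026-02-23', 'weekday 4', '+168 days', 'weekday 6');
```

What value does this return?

`weekday 4` advances to the next Thursday; 2026-02-23 is a Monday, so it moves forward to 2026-02-26.
Applying '+168 days' to 2026-02-26: counting 168 days forward gives 2026-08-13.
`weekday 6` advances to the next Saturday; 2026-08-13 is a Thursday, so it moves forward to 2026-08-15.

2026-08-15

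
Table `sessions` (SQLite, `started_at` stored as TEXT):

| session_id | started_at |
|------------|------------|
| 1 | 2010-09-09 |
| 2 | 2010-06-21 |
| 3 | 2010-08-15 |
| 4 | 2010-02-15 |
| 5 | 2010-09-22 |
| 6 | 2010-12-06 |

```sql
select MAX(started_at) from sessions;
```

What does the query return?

2010-12-06

MAX over {2010-02-15, 2010-06-21, 2010-08-15, 2010-09-09, 2010-09-22, 2010-12-06}.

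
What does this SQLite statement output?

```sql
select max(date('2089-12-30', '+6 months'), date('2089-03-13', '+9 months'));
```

2090-06-30

date('2089-12-30', '+6 months') → 2090-06-30.
date('2089-03-13', '+9 months') → 2089-12-13.
Later of the two is 2090-06-30.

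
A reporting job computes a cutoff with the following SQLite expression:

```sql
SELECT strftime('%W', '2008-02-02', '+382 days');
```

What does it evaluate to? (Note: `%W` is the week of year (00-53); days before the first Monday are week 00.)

First apply '+382 days': 2008-02-02 → 2009-02-18.
2009-02-18 is a Wednesday. SQLite's %W counts Mondays since the year started; the result is 07.

07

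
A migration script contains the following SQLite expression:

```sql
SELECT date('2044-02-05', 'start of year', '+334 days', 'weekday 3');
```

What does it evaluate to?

2044-11-30

`start of year` rewinds 2044-02-05 to 2044-01-01.
Applying '+334 days' to 2044-01-01: counting 334 days forward gives 2044-11-30.
`weekday 3` advances to the next Wednesday; 2044-11-30 is already a Wednesday, so it stays at 2044-11-30.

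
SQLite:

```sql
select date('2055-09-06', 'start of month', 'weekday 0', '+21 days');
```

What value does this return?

`start of month` rewinds 2055-09-06 to 2055-09-01.
`weekday 0` advances to the next Sunday; 2055-09-01 is a Wednesday, so it moves forward to 2055-09-05.
Advancing 21 more days within September lands on 2055-09-26.

2055-09-26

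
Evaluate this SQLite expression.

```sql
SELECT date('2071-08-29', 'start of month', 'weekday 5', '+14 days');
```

2071-08-21

`start of month` rewinds 2071-08-29 to 2071-08-01.
`weekday 5` advances to the next Friday; 2071-08-01 is a Saturday, so it moves forward to 2071-08-07.
Advancing 14 more days within August lands on 2071-08-21.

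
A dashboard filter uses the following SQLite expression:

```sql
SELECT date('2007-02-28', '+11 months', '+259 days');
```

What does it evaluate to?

Adding +11 months to 2007-02-28 gives 2008-01-28.
Applying '+259 days' to 2008-01-28: counting 259 days forward gives 2008-10-13.

2008-10-13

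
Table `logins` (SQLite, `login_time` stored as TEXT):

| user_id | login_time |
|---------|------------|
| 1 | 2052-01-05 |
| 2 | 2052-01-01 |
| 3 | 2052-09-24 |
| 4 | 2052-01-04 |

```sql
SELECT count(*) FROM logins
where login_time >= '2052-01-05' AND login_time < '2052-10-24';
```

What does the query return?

2

Rows in [2052-01-05, 2052-10-24): 2052-01-05, 2052-09-24 → 2 rows.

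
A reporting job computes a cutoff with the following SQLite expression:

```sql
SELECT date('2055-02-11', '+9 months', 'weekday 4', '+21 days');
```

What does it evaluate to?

2055-12-02

Adding +9 months to 2055-02-11 gives 2055-11-11.
`weekday 4` advances to the next Thursday; 2055-11-11 is already a Thursday, so it stays at 2055-11-11.
November 2055 has 30 days; 19 remain after the 11th, so 20 days reach 2055-12-01.
Advancing 1 more day within December lands on 2055-12-02.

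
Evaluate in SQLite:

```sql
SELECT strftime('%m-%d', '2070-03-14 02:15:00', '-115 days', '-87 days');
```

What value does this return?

08-24

First apply '-115 days', '-87 days': 2070-03-14 02:15:00 → 2069-08-24 02:15:00.
`%m-%d` extracts the month-day: 08-24.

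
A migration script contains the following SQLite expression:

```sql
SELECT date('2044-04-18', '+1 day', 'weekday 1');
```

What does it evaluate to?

2044-04-25

Advancing 1 more day within April lands on 2044-04-19.
`weekday 1` advances to the next Monday; 2044-04-19 is a Tuesday, so it moves forward to 2044-04-25.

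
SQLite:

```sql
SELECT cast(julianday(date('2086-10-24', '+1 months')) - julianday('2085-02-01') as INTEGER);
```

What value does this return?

Adding +1 month to 2086-10-24 gives 2086-11-24.
27 days remain in February 2085 after the 1st (28 − 1).
Full months from March 2085 through October 2086 contribute their day counts.
Then 24 days into November 2086.
Total: 27 + 31 + 30 + 31 + 30 + 31 + 31 + 30 + 31 + 30 + 31 + 31 + 28 + 31 + 30 + 31 + 30 + 31 + 31 + 30 + 31 + 24 = 661.

661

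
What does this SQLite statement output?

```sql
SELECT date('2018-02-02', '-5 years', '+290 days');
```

Adding -5 years to 2018-02-02 gives 2013-02-02.
Applying '+290 days' to 2013-02-02: counting 290 days forward gives 2013-11-19.

2013-11-19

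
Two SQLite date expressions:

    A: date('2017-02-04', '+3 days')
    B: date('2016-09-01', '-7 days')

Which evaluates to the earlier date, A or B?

B

A = 2017-02-07.
B = 2016-08-25.
B is earlier.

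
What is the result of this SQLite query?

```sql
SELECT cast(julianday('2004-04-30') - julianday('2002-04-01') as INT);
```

29 days remain in April 2002 after the 1st (30 − 1).
Full months from May 2002 through March 2004 contribute their day counts.
Then 30 days into April 2004.
Total: 29 + 31 + 30 + 31 + 31 + 30 + 31 + 30 + 31 + 31 + 28 + 31 + 30 + 31 + 30 + 31 + 31 + 30 + 31 + 30 + 31 + 31 + 29 + 31 + 30 = 760.

760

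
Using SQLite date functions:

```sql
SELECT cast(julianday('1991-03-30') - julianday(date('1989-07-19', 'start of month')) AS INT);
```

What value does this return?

637

`start of month` rewinds 1989-07-19 to 1989-07-01.
30 days remain in July 1989 after the 1st (31 − 1).
Full months from August 1989 through February 1991 contribute their day counts.
Then 30 days into March 1991.
Total: 30 + 31 + 30 + 31 + 30 + 31 + 31 + 28 + 31 + 30 + 31 + 30 + 31 + 31 + 30 + 31 + 30 + 31 + 31 + 28 + 30 = 637.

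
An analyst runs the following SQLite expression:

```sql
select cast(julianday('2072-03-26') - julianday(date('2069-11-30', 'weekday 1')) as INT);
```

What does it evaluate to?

845

`weekday 1` advances to the next Monday; 2069-11-30 is a Saturday, so it moves forward to 2069-12-02.
29 days remain in December 2069 after the 2nd (31 − 2).
Full months from January 2070 through February 2072 contribute their day counts.
Then 26 days into March 2072.
Total: 29 + 31 + 28 + 31 + 30 + 31 + 30 + 31 + 31 + 30 + 31 + 30 + 31 + 31 + 28 + 31 + 30 + 31 + 30 + 31 + 31 + 30 + 31 + 30 + 31 + 31 + 29 + 26 = 845.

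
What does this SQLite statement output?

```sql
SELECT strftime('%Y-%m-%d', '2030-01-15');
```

`%Y-%m-%d` extracts the ISO date: 2030-01-15.

2030-01-15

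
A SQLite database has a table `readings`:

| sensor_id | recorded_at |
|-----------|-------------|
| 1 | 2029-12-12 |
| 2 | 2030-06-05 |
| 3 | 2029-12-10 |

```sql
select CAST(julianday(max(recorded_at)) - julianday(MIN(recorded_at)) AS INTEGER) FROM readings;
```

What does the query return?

MIN = 2029-12-10, MAX = 2030-06-05.
21 days remain in December 2029 after the 10th (31 − 10).
January 2030: 31 days.
February 2030: 28 days.
March 2030: 31 days.
April 2030: 30 days.
May 2030: 31 days.
Then 5 days into June 2030.
Total: 21 + 31 + 28 + 31 + 30 + 31 + 5 = 177.

177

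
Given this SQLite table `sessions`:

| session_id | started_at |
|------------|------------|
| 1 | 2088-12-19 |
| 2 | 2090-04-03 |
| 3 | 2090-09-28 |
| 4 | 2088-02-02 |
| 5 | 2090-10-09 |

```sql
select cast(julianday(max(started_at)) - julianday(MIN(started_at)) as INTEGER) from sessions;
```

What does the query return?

980

MIN = 2088-02-02, MAX = 2090-10-09.
27 days remain in February 2088 after the 2nd (29 − 2).
Full months from March 2088 through September 2090 contribute their day counts.
Then 9 days into October 2090.
Total: 27 + 31 + 30 + 31 + 30 + 31 + 31 + 30 + 31 + 30 + 31 + 31 + 28 + 31 + 30 + 31 + 30 + 31 + 31 + 30 + 31 + 30 + 31 + 31 + 28 + 31 + 30 + 31 + 30 + 31 + 31 + 30 + 9 = 980.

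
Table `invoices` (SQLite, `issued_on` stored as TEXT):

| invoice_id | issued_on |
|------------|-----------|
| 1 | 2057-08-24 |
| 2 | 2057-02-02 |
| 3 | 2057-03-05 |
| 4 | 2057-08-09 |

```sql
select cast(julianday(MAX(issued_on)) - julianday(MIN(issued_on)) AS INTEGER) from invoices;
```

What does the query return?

MIN = 2057-02-02, MAX = 2057-08-24.
26 days remain in February 2057 after the 2nd (28 − 2).
March 2057: 31 days.
April 2057: 30 days.
May 2057: 31 days.
June 2057: 30 days.
July 2057: 31 days.
Then 24 days into August 2057.
Total: 26 + 31 + 30 + 31 + 30 + 31 + 24 = 203.

203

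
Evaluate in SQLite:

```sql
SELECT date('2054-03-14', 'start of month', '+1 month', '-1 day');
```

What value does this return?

`start of month` rewinds 2054-03-14 to 2054-03-01.
Adding +1 month to 2054-03-01 gives 2054-04-01.
Going back 1 day from 2054-04-01 reaches 2054-03-31 (last day of March, 31 days).

2054-03-31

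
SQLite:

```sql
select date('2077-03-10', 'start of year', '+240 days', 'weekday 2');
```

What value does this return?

`start of year` rewinds 2077-03-10 to 2077-01-01.
Applying '+240 days' to 2077-01-01: counting 240 days forward gives 2077-08-29.
`weekday 2` advances to the next Tuesday; 2077-08-29 is a Sunday, so it moves forward to 2077-08-31.

2077-08-31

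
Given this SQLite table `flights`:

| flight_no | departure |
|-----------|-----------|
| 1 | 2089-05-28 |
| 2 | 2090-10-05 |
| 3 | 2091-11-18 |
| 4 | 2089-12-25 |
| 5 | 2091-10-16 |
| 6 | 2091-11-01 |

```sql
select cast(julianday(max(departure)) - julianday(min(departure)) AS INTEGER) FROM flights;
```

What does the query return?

904

MIN = 2089-05-28, MAX = 2091-11-18.
3 days remain in May 2089 after the 28th (31 − 28).
Full months from June 2089 through October 2091 contribute their day counts.
Then 18 days into November 2091.
Total: 3 + 30 + 31 + 31 + 30 + 31 + 30 + 31 + 31 + 28 + 31 + 30 + 31 + 30 + 31 + 31 + 30 + 31 + 30 + 31 + 31 + 28 + 31 + 30 + 31 + 30 + 31 + 31 + 30 + 31 + 18 = 904.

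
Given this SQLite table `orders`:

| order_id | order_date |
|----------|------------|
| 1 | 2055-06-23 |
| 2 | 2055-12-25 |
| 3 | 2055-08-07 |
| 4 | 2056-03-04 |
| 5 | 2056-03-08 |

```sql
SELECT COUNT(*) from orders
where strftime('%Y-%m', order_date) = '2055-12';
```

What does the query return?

Rows with year-month 2055-12: 2055-12-25 → 1.

1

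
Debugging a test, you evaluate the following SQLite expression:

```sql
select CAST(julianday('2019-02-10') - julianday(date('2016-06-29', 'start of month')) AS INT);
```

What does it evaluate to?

`start of month` rewinds 2016-06-29 to 2016-06-01.
29 days remain in June 2016 after the 1st (30 − 1).
Full months from July 2016 through January 2019 contribute their day counts.
Then 10 days into February 2019.
Total: 29 + 31 + 31 + 30 + 31 + 30 + 31 + 31 + 28 + 31 + 30 + 31 + 30 + 31 + 31 + 30 + 31 + 30 + 31 + 31 + 28 + 31 + 30 + 31 + 30 + 31 + 31 + 30 + 31 + 30 + 31 + 31 + 10 = 984.

984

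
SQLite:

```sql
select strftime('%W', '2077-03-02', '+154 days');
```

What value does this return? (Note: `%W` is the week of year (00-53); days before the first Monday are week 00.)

First apply '+154 days': 2077-03-02 → 2077-08-03.
2077-08-03 is a Tuesday. SQLite's %W counts Mondays since the year started; the result is 31.

31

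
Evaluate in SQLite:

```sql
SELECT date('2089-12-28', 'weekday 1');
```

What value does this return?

2090-01-02

`weekday 1` advances to the next Monday; 2089-12-28 is a Wednesday, so it moves forward to 2090-01-02.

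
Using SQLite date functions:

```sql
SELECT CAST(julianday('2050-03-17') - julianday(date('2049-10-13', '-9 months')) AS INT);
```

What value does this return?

Adding -9 months to 2049-10-13 gives 2049-01-13.
18 days remain in January 2049 after the 13th (31 − 13).
Full months from February 2049 through February 2050 contribute their day counts.
Then 17 days into March 2050.
Total: 18 + 28 + 31 + 30 + 31 + 30 + 31 + 31 + 30 + 31 + 30 + 31 + 31 + 28 + 17 = 428.

428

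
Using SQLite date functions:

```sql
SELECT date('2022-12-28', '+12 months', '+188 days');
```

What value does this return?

Adding +12 months to 2022-12-28 gives 2023-12-28.
Applying '+188 days' to 2023-12-28: counting 188 days forward gives 2024-07-03.

2024-07-03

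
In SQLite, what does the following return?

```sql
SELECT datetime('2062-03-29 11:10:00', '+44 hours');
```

2062-03-31 07:10:00

+44 hours from 2062-03-29 11:10:00 is 2062-03-31 07:10:00 (crosses midnight).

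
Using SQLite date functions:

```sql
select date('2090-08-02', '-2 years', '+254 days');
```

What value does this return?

2089-04-13

Adding -2 years to 2090-08-02 gives 2088-08-02.
Applying '+254 days' to 2088-08-02: counting 254 days forward gives 2089-04-13.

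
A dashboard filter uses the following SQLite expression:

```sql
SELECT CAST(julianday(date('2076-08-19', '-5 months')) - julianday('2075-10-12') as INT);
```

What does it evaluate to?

159

Adding -5 months to 2076-08-19 gives 2076-03-19.
19 days remain in October 2075 after the 12th (31 − 12).
November 2075: 30 days.
December 2075: 31 days.
January 2076: 31 days.
February 2076: 29 days (leap year).
Then 19 days into March 2076.
Total: 19 + 30 + 31 + 31 + 29 + 19 = 159.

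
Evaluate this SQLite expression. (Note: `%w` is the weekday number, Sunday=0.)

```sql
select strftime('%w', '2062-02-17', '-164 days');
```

2

First apply '-164 days': 2062-02-17 → 2061-09-06.
2061-09-06 is a Tuesday; with Sunday=0 that is 2.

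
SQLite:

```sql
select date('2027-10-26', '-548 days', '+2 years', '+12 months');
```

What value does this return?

2029-04-26

Applying '-548 days' to 2027-10-26: counting 548 days back gives 2026-04-26.
Adding +2 years to 2026-04-26 gives 2028-04-26.
Adding +12 months to 2028-04-26 gives 2029-04-26.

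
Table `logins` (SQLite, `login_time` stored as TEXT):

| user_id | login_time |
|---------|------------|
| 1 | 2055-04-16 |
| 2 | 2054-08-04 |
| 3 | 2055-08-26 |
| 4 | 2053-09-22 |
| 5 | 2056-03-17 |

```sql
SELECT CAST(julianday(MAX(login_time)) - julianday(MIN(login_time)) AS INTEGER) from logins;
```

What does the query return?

MIN = 2053-09-22, MAX = 2056-03-17.
8 days remain in September 2053 after the 22nd (30 − 22).
Full months from October 2053 through February 2056 contribute their day counts.
Then 17 days into March 2056.
Total: 8 + 31 + 30 + 31 + 31 + 28 + 31 + 30 + 31 + 30 + 31 + 31 + 30 + 31 + 30 + 31 + 31 + 28 + 31 + 30 + 31 + 30 + 31 + 31 + 30 + 31 + 30 + 31 + 31 + 29 + 17 = 907.

907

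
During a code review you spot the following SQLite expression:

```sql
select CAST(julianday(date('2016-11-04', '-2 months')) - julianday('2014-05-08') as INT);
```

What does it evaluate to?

Adding -2 months to 2016-11-04 gives 2016-09-04.
23 days remain in May 2014 after the 8th (31 − 8).
Full months from June 2014 through August 2016 contribute their day counts.
Then 4 days into September 2016.
Total: 23 + 30 + 31 + 31 + 30 + 31 + 30 + 31 + 31 + 28 + 31 + 30 + 31 + 30 + 31 + 31 + 30 + 31 + 30 + 31 + 31 + 29 + 31 + 30 + 31 + 30 + 31 + 31 + 4 = 850.

850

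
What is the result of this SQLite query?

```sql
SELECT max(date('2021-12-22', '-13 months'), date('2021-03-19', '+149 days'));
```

date('2021-12-22', '-13 months') → 2020-11-22.
date('2021-03-19', '+149 days') → 2021-08-15.
Later of the two is 2021-08-15.

2021-08-15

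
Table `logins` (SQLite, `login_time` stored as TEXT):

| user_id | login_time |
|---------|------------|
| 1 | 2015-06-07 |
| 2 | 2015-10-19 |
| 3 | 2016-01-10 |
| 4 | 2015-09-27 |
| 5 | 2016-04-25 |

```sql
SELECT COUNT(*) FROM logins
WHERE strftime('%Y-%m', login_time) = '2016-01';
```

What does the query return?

Rows with year-month 2016-01: 2016-01-10 → 1.

1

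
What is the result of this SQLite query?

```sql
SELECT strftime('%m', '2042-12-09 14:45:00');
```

12

`%m` extracts the 2-digit month (01-12): 12.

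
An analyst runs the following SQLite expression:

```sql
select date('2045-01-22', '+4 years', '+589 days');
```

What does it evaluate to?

2050-09-03

Adding +4 years to 2045-01-22 gives 2049-01-22.
Applying '+589 days' to 2049-01-22: counting 589 days forward gives 2050-09-03.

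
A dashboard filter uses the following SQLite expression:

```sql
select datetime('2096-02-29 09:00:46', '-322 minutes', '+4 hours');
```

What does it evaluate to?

2096-02-29 07:38:46

322 minutes = 5h 22m; -322 minutes from 2096-02-29 09:00:46 is 2096-02-29 03:38:46.
+4 hours from 2096-02-29 03:38:46 is 2096-02-29 07:38:46.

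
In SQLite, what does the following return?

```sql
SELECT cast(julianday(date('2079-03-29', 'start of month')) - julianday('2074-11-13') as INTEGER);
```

1569

`start of month` rewinds 2079-03-29 to 2079-03-01.
17 days remain in November 2074 after the 13th (30 − 13).
Full months from December 2074 through February 2079 contribute their day counts.
Then 1 day into March 2079.
Total: 17 + 31 + 31 + 28 + 31 + 30 + 31 + 30 + 31 + 31 + 30 + 31 + 30 + 31 + 31 + 29 + 31 + 30 + 31 + 30 + 31 + 31 + 30 + 31 + 30 + 31 + 31 + 28 + 31 + 30 + 31 + 30 + 31 + 31 + 30 + 31 + 30 + 31 + 31 + 28 + 31 + 30 + 31 + 30 + 31 + 31 + 30 + 31 + 30 + 31 + 31 + 28 + 1 = 1569.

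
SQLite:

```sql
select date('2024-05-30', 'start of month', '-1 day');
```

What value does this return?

2024-04-30

`start of month` rewinds 2024-05-30 to 2024-05-01.
Going back 1 day from 2024-05-01 reaches 2024-04-30 (last day of April, 30 days).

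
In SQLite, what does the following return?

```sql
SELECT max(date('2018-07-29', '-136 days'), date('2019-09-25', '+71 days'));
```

date('2018-07-29', '-136 days') → 2018-03-15.
date('2019-09-25', '+71 days') → 2019-12-05.
Later of the two is 2019-12-05.

2019-12-05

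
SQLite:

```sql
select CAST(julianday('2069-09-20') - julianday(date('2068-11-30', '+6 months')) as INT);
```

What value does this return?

Adding +6 months to 2068-11-30 gives 2069-05-30.
1 day remains in May 2069 after the 30th (31 − 30).
June 2069: 30 days.
July 2069: 31 days.
August 2069: 31 days.
Then 20 days into September 2069.
Total: 1 + 30 + 31 + 31 + 20 = 113.

113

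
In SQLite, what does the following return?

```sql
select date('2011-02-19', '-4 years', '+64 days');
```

2007-04-24

Adding -4 years to 2011-02-19 gives 2007-02-19.
Applying '+64 days' to 2007-02-19: counting 64 days forward gives 2007-04-24.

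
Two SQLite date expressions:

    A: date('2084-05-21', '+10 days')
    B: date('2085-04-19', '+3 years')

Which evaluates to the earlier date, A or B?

A = 2084-05-31.
B = 2088-04-19.
A is earlier.

A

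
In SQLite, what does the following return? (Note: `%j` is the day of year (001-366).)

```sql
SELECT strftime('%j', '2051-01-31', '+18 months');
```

First apply '+18 months': 2051-01-31 → 2052-07-31.
Day-of-year for 2052-07-31: days since 2052-01-01 inclusive = 213, zero-padded to 213.

213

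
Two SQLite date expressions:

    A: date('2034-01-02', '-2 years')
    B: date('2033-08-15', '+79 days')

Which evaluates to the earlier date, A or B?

A = 2032-01-02.
B = 2033-11-02.
A is earlier.

A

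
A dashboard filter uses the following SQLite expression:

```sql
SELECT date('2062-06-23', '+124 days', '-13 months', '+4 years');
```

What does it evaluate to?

Applying '+124 days' to 2062-06-23: counting 124 days forward gives 2062-10-25.
Adding -13 months to 2062-10-25 gives 2061-09-25.
Adding +4 years to 2061-09-25 gives 2065-09-25.

2065-09-25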